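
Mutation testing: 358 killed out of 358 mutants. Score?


Mutation score = killed / total * 100
Mutation score = 358 / 358 * 100
Mutation score = 100.0%

100.0%


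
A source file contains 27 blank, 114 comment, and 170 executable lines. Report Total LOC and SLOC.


Total LOC = blank + comment + code
Total LOC = 27 + 114 + 170 = 311
SLOC (source only) = code = 170

Total LOC: 311, SLOC: 170


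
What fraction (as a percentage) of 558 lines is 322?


Coverage = covered / total * 100
Coverage = 322 / 558 * 100
Coverage = 57.71%

57.71%


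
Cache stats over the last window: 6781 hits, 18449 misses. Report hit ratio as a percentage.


Formula: hit rate = hits / (hits + misses) * 100
hit rate = 6781 / (6781 + 18449) * 100
hit rate = 6781 / 25230 * 100
hit rate = 26.88%

26.88%


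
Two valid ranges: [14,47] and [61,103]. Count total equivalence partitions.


Valid ranges: [14,47] and [61,103]
Class 1: x < 14 — invalid
Class 2: 14 ≤ x ≤ 47 — valid
Class 3: 47 < x < 61 — invalid (gap between ranges)
Class 4: 61 ≤ x ≤ 103 — valid
Class 5: x > 103 — invalid
Total equivalence classes: 5

5 equivalence classes


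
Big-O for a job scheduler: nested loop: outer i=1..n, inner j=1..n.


Reasoning: n iterations times n iterations
Complexity: O(n^2)

O(n^2)


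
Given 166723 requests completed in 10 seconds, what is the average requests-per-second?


Formula: throughput = requests / seconds
throughput = 166723 / 10
throughput = 16672.3 requests/second

16672.3 requests/second


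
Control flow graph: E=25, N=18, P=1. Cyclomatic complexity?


Formula: V(G) = E - N + 2P
V(G) = 25 - 18 + 2*1
V(G) = 7 + 2
V(G) = 9

9


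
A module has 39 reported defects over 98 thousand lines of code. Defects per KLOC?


Defect density = defects / KLOC
Defect density = 39 / 98
Defect density = 0.398 defects/KLOC

0.398 defects/KLOC


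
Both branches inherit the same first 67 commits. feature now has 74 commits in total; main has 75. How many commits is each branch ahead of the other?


Common ancestor: commit #67
feature commits after divergence: 74 - 67 = 7
main commits after divergence: 75 - 67 = 8
feature is 7 commits ahead of main
main is 8 commits ahead of feature

feature ahead: 7, main ahead: 8


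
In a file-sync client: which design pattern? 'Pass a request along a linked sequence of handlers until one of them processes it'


This matches the Chain of Responsibility pattern

Chain of Responsibility


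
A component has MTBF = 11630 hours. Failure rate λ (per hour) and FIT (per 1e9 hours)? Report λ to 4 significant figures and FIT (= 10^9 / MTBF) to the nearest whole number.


Formula: λ = 1 / MTBF; FIT = λ × 1e9 = 1e9 / MTBF
λ = 1 / 11630 ≈ 8.598e-05 failures/hour
FIT = 1e9 / 11630 ≈ 85985 failures per 1e9 hours (nearest whole number)

λ = 8.598e-05 /h, FIT = 85985


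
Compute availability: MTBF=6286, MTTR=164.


Availability = MTBF / (MTBF + MTTR)
Availability = 6286 / (6286 + 164)
Availability = 6286 / 6450
Availability = 97.4574%

97.4574%


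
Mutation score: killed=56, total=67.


Mutation score = killed / total * 100
Mutation score = 56 / 67 * 100
Mutation score = 83.58%

83.58%


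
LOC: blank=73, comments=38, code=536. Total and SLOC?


Total LOC = blank + comment + code
Total LOC = 73 + 38 + 536 = 647
SLOC (source only) = code = 536

Total LOC: 647, SLOC: 536


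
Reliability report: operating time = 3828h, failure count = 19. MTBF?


Formula: MTBF = Total operating time / Number of failures
MTBF = 3828 / 19
MTBF = 201.47 hours

201.47 hours


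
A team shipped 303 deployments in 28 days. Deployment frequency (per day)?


Formula: deployments per day = releases / days
= 303 / 28
= 10.821 deploys/day
(equivalently, 75.75 deploys/week)

10.821 deploys/day


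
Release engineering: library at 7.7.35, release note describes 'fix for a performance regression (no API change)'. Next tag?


Current: 7.7.35
Change category: 'fix for a performance regression (no API change)' → patch bump
SemVer rule: patch bump → increment PATCH (MAJOR and MINOR unchanged)
New: 7.7.36

7.7.36


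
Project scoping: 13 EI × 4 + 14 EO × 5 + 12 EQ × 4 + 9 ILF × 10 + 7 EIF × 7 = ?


UFP = EI*4 + EO*5 + EQ*4 + ILF*10 + EIF*7
UFP = 13*4 + 14*5 + 12*4 + 9*10 + 7*7
UFP = 52 + 70 + 48 + 90 + 49
UFP = 309

309


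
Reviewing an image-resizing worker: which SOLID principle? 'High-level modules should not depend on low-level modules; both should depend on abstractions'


This describes the Dependency Inversion Principle (DIP)

Dependency Inversion Principle (DIP)


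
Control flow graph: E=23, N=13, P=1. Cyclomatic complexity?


Formula: V(G) = E - N + 2P
V(G) = 23 - 13 + 2*1
V(G) = 10 + 2
V(G) = 12

12


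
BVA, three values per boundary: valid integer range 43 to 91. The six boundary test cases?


Range: [43, 91]
Boundaries: just below min, min, min+1, max-1, max, just above max
Values: [42, 43, 44, 90, 91, 92]

[42, 43, 44, 90, 91, 92]


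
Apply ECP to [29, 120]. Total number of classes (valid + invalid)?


Valid range: [29, 120]
Class 1: x < 29 — invalid
Class 2: 29 ≤ x ≤ 120 — valid
Class 3: x > 120 — invalid
Total equivalence classes: 3

3 equivalence classes


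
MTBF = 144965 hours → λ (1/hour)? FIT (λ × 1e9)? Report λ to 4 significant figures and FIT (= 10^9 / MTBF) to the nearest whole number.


Formula: λ = 1 / MTBF; FIT = λ × 1e9 = 1e9 / MTBF
λ = 1 / 144965 ≈ 6.898e-06 failures/hour
FIT = 1e9 / 144965 ≈ 6898 failures per 1e9 hours (nearest whole number)

λ = 6.898e-06 /h, FIT = 6898


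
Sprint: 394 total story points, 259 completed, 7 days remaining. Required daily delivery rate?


Formula: Required rate = Remaining points / Days left
Remaining = 394 - 259 = 135 points
Required rate = 135 / 7 = 19.29 points/day

19.29 points/day


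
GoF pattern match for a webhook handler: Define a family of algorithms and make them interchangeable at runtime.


This matches the Strategy pattern

Strategy


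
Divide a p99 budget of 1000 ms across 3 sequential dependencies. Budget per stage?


Formula: per_stage = total_budget / stages
per_stage = 1000 / 3
per_stage = 333.33 ms

333.33 ms


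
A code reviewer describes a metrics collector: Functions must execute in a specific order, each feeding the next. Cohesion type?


Reasoning: Output of one is input to next
Type: Sequential cohesion

Sequential cohesion


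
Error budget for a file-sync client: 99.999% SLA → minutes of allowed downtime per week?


Formula: allowed downtime = period * (100 - SLA) / 100
Period (week) = 10080 minutes
Unavailability fraction = (100 - 99.999) / 100
Allowed downtime = 10080 * (100 - 99.999) / 100
Allowed downtime = 0.1008 minutes

0.1008 minutes


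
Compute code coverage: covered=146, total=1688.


Coverage = covered / total * 100
Coverage = 146 / 1688 * 100
Coverage = 8.65%

8.65%


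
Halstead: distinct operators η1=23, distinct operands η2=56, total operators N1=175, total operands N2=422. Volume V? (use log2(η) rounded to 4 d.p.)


Formula: V = N * log2(η), where N = N1 + N2 and η = η1 + η2
η = 23 + 56 = 79
N = 175 + 422 = 597
log2(79) ≈ 6.3038
V = 597 * 6.3038 = 3763.37

3763.37


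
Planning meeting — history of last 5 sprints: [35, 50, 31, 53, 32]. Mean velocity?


Formula: Avg velocity = Total points / Number of sprints
Points: [35, 50, 31, 53, 32]
Sum = 35 + 50 + 31 + 53 + 32 = 201
Avg velocity = 201 / 5 = 40.2 points/sprint

40.2 points/sprint


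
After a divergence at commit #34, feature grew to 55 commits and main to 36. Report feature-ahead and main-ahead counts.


Common ancestor: commit #34
feature commits after divergence: 55 - 34 = 21
main commits after divergence: 36 - 34 = 2
feature is 21 commits ahead of main
main is 2 commits ahead of feature

feature ahead: 21, main ahead: 2


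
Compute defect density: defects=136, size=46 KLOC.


Defect density = defects / KLOC
Defect density = 136 / 46
Defect density = 2.957 defects/KLOC

2.957 defects/KLOC


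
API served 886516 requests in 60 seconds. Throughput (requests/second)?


Formula: throughput = requests / seconds
throughput = 886516 / 60
throughput = 14775.27 requests/second

14775.27 requests/second


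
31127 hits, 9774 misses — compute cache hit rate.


Formula: hit rate = hits / (hits + misses) * 100
hit rate = 31127 / (31127 + 9774) * 100
hit rate = 31127 / 40901 * 100
hit rate = 76.1%

76.1%


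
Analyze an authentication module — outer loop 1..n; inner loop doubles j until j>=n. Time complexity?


Reasoning: linear outer times logarithmic inner
Complexity: O(n log n)

O(n log n)


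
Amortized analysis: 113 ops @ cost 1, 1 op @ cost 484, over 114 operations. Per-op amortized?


Formula: Amortized cost = Total cost / Operations
Total cost = (113 * 1) + (1 * 484)
Total cost = 113 + 484 = 597
Amortized = 597 / 114 = 5.2368

5.2368


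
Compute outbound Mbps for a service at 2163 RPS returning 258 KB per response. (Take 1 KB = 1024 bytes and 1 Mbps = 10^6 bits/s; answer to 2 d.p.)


Formula: Mbps = payload_bytes * RPS * 8 / 1e6
Payload per request = 258 KB = 258 * 1024 = 264192 bytes
Total bytes/sec = 264192 * 2163 = 571447296
Total bits/sec = 571447296 * 8 = 4571578368
Mbps = 4571578368 / 1e6 = 4571.58

4571.58 Mbps


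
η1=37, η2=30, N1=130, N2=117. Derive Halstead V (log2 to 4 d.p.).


Formula: V = N * log2(η), where N = N1 + N2 and η = η1 + η2
η = 37 + 30 = 67
N = 130 + 117 = 247
log2(67) ≈ 6.0661
V = 247 * 6.0661 = 1498.33

1498.33


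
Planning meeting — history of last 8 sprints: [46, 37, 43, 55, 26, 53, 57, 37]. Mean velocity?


Formula: Avg velocity = Total points / Number of sprints
Points: [46, 37, 43, 55, 26, 53, 57, 37]
Sum = 46 + 37 + 43 + 55 + 26 + 53 + 57 + 37 = 354
Avg velocity = 354 / 8 = 44.25 points/sprint

44.25 points/sprint


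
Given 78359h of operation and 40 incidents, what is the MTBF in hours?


Formula: MTBF = Total operating time / Number of failures
MTBF = 78359 / 40
MTBF = 1958.98 hours

1958.98 hours


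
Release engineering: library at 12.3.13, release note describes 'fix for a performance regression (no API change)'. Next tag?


Current: 12.3.13
Change category: 'fix for a performance regression (no API change)' → patch bump
SemVer rule: patch bump → increment PATCH (MAJOR and MINOR unchanged)
New: 12.3.14

12.3.14


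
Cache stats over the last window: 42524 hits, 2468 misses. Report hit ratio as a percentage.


Formula: hit rate = hits / (hits + misses) * 100
hit rate = 42524 / (42524 + 2468) * 100
hit rate = 42524 / 44992 * 100
hit rate = 94.51%

94.51%


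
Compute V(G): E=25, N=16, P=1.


Formula: V(G) = E - N + 2P
V(G) = 25 - 16 + 2*1
V(G) = 9 + 2
V(G) = 11

11


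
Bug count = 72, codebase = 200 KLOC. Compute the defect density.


Defect density = defects / KLOC
Defect density = 72 / 200
Defect density = 0.36 defects/KLOC

0.36 defects/KLOC


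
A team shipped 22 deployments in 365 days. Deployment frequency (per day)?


Formula: deployments per day = releases / days
= 22 / 365
= 0.06 deploys/day
(equivalently, 0.42 deploys/week)

0.06 deploys/day


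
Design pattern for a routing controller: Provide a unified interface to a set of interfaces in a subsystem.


This matches the Facade pattern

Facade


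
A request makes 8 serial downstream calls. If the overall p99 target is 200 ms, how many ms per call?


Formula: per_stage = total_budget / stages
per_stage = 200 / 8
per_stage = 25.0 ms

25.0 ms


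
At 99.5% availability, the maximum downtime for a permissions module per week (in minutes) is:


Formula: allowed downtime = period * (100 - SLA) / 100
Period (week) = 10080 minutes
Unavailability fraction = (100 - 99.5) / 100
Allowed downtime = 10080 * (100 - 99.5) / 100
Allowed downtime = 50.4 minutes

50.4 minutes


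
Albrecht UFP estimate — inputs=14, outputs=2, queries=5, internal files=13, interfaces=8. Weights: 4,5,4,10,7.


UFP = EI*4 + EO*5 + EQ*4 + ILF*10 + EIF*7
UFP = 14*4 + 2*5 + 5*4 + 13*10 + 8*7
UFP = 56 + 10 + 20 + 130 + 56
UFP = 272

272


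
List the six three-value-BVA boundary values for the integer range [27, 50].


Range: [27, 50]
Boundaries: just below min, min, min+1, max-1, max, just above max
Values: [26, 27, 28, 49, 50, 51]

[26, 27, 28, 49, 50, 51]


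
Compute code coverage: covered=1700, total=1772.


Coverage = covered / total * 100
Coverage = 1700 / 1772 * 100
Coverage = 95.94%

95.94%


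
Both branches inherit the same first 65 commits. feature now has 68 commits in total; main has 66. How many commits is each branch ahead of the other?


Common ancestor: commit #65
feature commits after divergence: 68 - 65 = 3
main commits after divergence: 66 - 65 = 1
feature is 3 commits ahead of main
main is 1 commits ahead of feature

feature ahead: 3, main ahead: 1


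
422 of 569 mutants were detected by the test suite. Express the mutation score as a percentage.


Mutation score = killed / total * 100
Mutation score = 422 / 569 * 100
Mutation score = 74.17%

74.17%


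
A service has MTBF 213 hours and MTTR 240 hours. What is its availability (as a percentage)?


Availability = MTBF / (MTBF + MTTR)
Availability = 213 / (213 + 240)
Availability = 213 / 453
Availability = 47.0199%

47.0199%


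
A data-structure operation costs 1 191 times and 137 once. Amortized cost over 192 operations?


Formula: Amortized cost = Total cost / Operations
Total cost = (191 * 1) + (1 * 137)
Total cost = 191 + 137 = 328
Amortized = 328 / 192 = 1.7083

1.7083


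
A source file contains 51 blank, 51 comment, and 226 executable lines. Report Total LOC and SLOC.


Total LOC = blank + comment + code
Total LOC = 51 + 51 + 226 = 328
SLOC (source only) = code = 226

Total LOC: 328, SLOC: 226


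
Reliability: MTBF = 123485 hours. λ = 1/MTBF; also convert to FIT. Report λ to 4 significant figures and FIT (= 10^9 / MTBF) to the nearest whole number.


Formula: λ = 1 / MTBF; FIT = λ × 1e9 = 1e9 / MTBF
λ = 1 / 123485 ≈ 8.098e-06 failures/hour
FIT = 1e9 / 123485 ≈ 8098 failures per 1e9 hours (nearest whole number)

λ = 8.098e-06 /h, FIT = 8098


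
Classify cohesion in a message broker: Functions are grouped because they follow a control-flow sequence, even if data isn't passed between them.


Reasoning: Grouped by order of execution within a routine, not by data flow
Type: Procedural cohesion

Procedural cohesion


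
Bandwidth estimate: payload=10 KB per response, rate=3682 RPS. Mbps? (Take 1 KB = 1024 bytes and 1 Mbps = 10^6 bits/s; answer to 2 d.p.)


Formula: Mbps = payload_bytes * RPS * 8 / 1e6
Payload per request = 10 KB = 10 * 1024 = 10240 bytes
Total bytes/sec = 10240 * 3682 = 37703680
Total bits/sec = 37703680 * 8 = 301629440
Mbps = 301629440 / 1e6 = 301.63

301.63 Mbps


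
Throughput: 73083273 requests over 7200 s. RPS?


Formula: throughput = requests / seconds
throughput = 73083273 / 7200
throughput = 10150.45 requests/second

10150.45 requests/second


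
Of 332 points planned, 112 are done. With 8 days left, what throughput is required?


Formula: Required rate = Remaining points / Days left
Remaining = 332 - 112 = 220 points
Required rate = 220 / 8 = 27.5 points/day

27.5 points/day


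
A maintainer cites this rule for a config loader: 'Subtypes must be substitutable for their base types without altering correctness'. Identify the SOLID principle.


This describes the Liskov Substitution Principle (LSP)

Liskov Substitution Principle (LSP)


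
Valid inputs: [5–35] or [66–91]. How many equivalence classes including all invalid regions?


Valid ranges: [5,35] and [66,91]
Class 1: x < 5 — invalid
Class 2: 5 ≤ x ≤ 35 — valid
Class 3: 35 < x < 66 — invalid (gap between ranges)
Class 4: 66 ≤ x ≤ 91 — valid
Class 5: x > 91 — invalid
Total equivalence classes: 5

5 equivalence classes


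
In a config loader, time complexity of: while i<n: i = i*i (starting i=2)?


Reasoning: squaring drives double-exponential growth; iterations ~ log log n
Complexity: O(log log n)

O(log log n)


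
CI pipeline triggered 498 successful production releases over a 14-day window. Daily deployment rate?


Formula: deployments per day = releases / days
= 498 / 14
= 35.571 deploys/day
(equivalently, 249.0 deploys/week)

35.571 deploys/day


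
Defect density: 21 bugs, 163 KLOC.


Defect density = defects / KLOC
Defect density = 21 / 163
Defect density = 0.129 defects/KLOC

0.129 defects/KLOC


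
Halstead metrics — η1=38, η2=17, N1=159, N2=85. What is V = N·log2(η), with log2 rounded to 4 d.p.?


Formula: V = N * log2(η), where N = N1 + N2 and η = η1 + η2
η = 38 + 17 = 55
N = 159 + 85 = 244
log2(55) ≈ 5.7814
V = 244 * 5.7814 = 1410.66

1410.66


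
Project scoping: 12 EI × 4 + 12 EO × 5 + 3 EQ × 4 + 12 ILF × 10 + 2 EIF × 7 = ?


UFP = EI*4 + EO*5 + EQ*4 + ILF*10 + EIF*7
UFP = 12*4 + 12*5 + 3*4 + 12*10 + 2*7
UFP = 48 + 60 + 12 + 120 + 14
UFP = 254

254


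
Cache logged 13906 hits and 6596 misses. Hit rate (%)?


Formula: hit rate = hits / (hits + misses) * 100
hit rate = 13906 / (13906 + 6596) * 100
hit rate = 13906 / 20502 * 100
hit rate = 67.83%

67.83%


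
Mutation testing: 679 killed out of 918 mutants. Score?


Mutation score = killed / total * 100
Mutation score = 679 / 918 * 100
Mutation score = 73.97%

73.97%


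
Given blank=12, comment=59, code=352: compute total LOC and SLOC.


Total LOC = blank + comment + code
Total LOC = 12 + 59 + 352 = 423
SLOC (source only) = code = 352

Total LOC: 423, SLOC: 352


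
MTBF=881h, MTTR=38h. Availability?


Availability = MTBF / (MTBF + MTTR)
Availability = 881 / (881 + 38)
Availability = 881 / 919
Availability = 95.8651%

95.8651%


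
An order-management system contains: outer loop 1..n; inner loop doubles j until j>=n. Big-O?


Reasoning: linear outer times logarithmic inner
Complexity: O(n log n)

O(n log n)


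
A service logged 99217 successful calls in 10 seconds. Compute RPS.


Formula: throughput = requests / seconds
throughput = 99217 / 10
throughput = 9921.7 requests/second

9921.7 requests/second


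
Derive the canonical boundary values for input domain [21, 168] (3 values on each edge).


Range: [21, 168]
Boundaries: just below min, min, min+1, max-1, max, just above max
Values: [20, 21, 22, 167, 168, 169]

[20, 21, 22, 167, 168, 169]


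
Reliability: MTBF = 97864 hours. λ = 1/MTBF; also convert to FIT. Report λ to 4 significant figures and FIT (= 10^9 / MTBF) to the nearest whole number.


Formula: λ = 1 / MTBF; FIT = λ × 1e9 = 1e9 / MTBF
λ = 1 / 97864 ≈ 1.022e-05 failures/hour
FIT = 1e9 / 97864 ≈ 10218 failures per 1e9 hours (nearest whole number)

λ = 1.022e-05 /h, FIT = 10218


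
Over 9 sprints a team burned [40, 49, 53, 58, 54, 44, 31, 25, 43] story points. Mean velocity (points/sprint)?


Formula: Avg velocity = Total points / Number of sprints
Points: [40, 49, 53, 58, 54, 44, 31, 25, 43]
Sum = 40 + 49 + 53 + 58 + 54 + 44 + 31 + 25 + 43 = 397
Avg velocity = 397 / 9 = 44.11 points/sprint

44.11 points/sprint


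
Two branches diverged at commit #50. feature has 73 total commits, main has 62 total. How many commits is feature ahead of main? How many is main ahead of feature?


Common ancestor: commit #50
feature commits after divergence: 73 - 50 = 23
main commits after divergence: 62 - 50 = 12
feature is 23 commits ahead of main
main is 12 commits ahead of feature

feature ahead: 23, main ahead: 12


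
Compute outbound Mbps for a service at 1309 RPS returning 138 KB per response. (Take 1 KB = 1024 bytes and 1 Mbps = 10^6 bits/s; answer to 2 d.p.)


Formula: Mbps = payload_bytes * RPS * 8 / 1e6
Payload per request = 138 KB = 138 * 1024 = 141312 bytes
Total bytes/sec = 141312 * 1309 = 184977408
Total bits/sec = 184977408 * 8 = 1479819264
Mbps = 1479819264 / 1e6 = 1479.82

1479.82 Mbps


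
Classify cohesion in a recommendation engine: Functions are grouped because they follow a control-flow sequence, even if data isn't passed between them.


Reasoning: Grouped by order of execution within a routine, not by data flow
Type: Procedural cohesion

Procedural cohesion


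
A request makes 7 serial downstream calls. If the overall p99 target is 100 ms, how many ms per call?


Formula: per_stage = total_budget / stages
per_stage = 100 / 7
per_stage = 14.29 ms

14.29 ms


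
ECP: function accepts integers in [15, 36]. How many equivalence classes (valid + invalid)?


Valid range: [15, 36]
Class 1: x < 15 — invalid
Class 2: 15 ≤ x ≤ 36 — valid
Class 3: x > 36 — invalid
Total equivalence classes: 3

3 equivalence classes


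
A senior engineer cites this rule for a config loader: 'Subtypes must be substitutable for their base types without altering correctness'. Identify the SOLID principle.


This describes the Liskov Substitution Principle (LSP)

Liskov Substitution Principle (LSP)


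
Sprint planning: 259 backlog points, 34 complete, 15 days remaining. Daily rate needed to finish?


Formula: Required rate = Remaining points / Days left
Remaining = 259 - 34 = 225 points
Required rate = 225 / 15 = 15.0 points/day

15.0 points/day


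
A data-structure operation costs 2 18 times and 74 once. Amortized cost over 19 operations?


Formula: Amortized cost = Total cost / Operations
Total cost = (18 * 2) + (1 * 74)
Total cost = 36 + 74 = 110
Amortized = 110 / 19 = 5.7895

5.7895


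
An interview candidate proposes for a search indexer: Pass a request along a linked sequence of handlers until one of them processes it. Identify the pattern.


This matches the Chain of Responsibility pattern

Chain of Responsibility


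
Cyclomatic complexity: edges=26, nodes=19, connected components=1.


Formula: V(G) = E - N + 2P
V(G) = 26 - 19 + 2*1
V(G) = 7 + 2
V(G) = 9

9


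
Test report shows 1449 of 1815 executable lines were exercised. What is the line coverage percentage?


Coverage = covered / total * 100
Coverage = 1449 / 1815 * 100
Coverage = 79.83%

79.83%


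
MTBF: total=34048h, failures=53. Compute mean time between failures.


Formula: MTBF = Total operating time / Number of failures
MTBF = 34048 / 53
MTBF = 642.42 hours

642.42 hours


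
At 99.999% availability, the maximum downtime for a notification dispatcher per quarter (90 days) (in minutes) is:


Formula: allowed downtime = period * (100 - SLA) / 100
Period (quarter (90 days)) = 129600 minutes
Unavailability fraction = (100 - 99.999) / 100
Allowed downtime = 129600 * (100 - 99.999) / 100
Allowed downtime = 1.296 minutes

1.296 minutes


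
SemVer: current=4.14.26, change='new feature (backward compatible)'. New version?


Current: 4.14.26
Change category: 'new feature (backward compatible)' → minor bump
SemVer rule: minor bump → increment MINOR, reset PATCH to 0 (MAJOR unchanged)
New: 4.15.0

4.15.0


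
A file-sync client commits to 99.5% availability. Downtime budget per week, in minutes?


Formula: allowed downtime = period * (100 - SLA) / 100
Period (week) = 10080 minutes
Unavailability fraction = (100 - 99.5) / 100
Allowed downtime = 10080 * (100 - 99.5) / 100
Allowed downtime = 50.4 minutes

50.4 minutes


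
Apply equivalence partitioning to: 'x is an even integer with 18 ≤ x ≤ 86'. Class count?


Constraint: even integers in [18, 86]
Class 1: x < 18 — out-of-range invalid
Class 2: x in [18,86] but odd — wrong type invalid
Class 3: x in [18,86] and even — valid
Class 4: x > 86 — out-of-range invalid
Total equivalence classes: 4

4 equivalence classes


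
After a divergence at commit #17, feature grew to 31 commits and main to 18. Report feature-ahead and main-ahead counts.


Common ancestor: commit #17
feature commits after divergence: 31 - 17 = 14
main commits after divergence: 18 - 17 = 1
feature is 14 commits ahead of main
main is 1 commits ahead of feature

feature ahead: 14, main ahead: 1


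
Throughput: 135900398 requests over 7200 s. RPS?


Formula: throughput = requests / seconds
throughput = 135900398 / 7200
throughput = 18875.06 requests/second

18875.06 requests/second


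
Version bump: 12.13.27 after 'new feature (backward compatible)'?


Current: 12.13.27
Change category: 'new feature (backward compatible)' → minor bump
SemVer rule: minor bump → increment MINOR, reset PATCH to 0 (MAJOR unchanged)
New: 12.14.0

12.14.0


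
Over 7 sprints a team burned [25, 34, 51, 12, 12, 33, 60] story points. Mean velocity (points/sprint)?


Formula: Avg velocity = Total points / Number of sprints
Points: [25, 34, 51, 12, 12, 33, 60]
Sum = 25 + 34 + 51 + 12 + 12 + 33 + 60 = 227
Avg velocity = 227 / 7 = 32.43 points/sprint

32.43 points/sprint


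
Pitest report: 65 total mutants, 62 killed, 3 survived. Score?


Mutation score = killed / total * 100
Mutation score = 62 / 65 * 100
Mutation score = 95.38%

95.38%


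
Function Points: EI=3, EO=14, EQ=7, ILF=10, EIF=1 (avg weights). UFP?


UFP = EI*4 + EO*5 + EQ*4 + ILF*10 + EIF*7
UFP = 3*4 + 14*5 + 7*4 + 10*10 + 1*7
UFP = 12 + 70 + 28 + 100 + 7
UFP = 217

217


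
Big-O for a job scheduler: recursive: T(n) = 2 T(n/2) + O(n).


Reasoning: master theorem case 2 (merge-sort recurrence)
Complexity: O(n log n)

O(n log n)


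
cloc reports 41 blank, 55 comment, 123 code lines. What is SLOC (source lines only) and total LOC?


Total LOC = blank + comment + code
Total LOC = 41 + 55 + 123 = 219
SLOC (source only) = code = 123

Total LOC: 219, SLOC: 123


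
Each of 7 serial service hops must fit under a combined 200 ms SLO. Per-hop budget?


Formula: per_stage = total_budget / stages
per_stage = 200 / 7
per_stage = 28.57 ms

28.57 ms


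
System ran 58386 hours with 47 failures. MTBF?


Formula: MTBF = Total operating time / Number of failures
MTBF = 58386 / 47
MTBF = 1242.26 hours

1242.26 hours


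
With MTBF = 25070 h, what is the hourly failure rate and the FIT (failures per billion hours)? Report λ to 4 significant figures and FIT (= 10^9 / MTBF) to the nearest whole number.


Formula: λ = 1 / MTBF; FIT = λ × 1e9 = 1e9 / MTBF
λ = 1 / 25070 ≈ 3.989e-05 failures/hour
FIT = 1e9 / 25070 ≈ 39888 failures per 1e9 hours (nearest whole number)

λ = 3.989e-05 /h, FIT = 39888


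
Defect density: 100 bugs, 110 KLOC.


Defect density = defects / KLOC
Defect density = 100 / 110
Defect density = 0.909 defects/KLOC

0.909 defects/KLOC


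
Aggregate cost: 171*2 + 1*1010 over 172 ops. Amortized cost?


Formula: Amortized cost = Total cost / Operations
Total cost = (171 * 2) + (1 * 1010)
Total cost = 342 + 1010 = 1352
Amortized = 1352 / 172 = 7.8605

7.8605


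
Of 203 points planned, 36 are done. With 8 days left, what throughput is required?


Formula: Required rate = Remaining points / Days left
Remaining = 203 - 36 = 167 points
Required rate = 167 / 8 = 20.88 points/day

20.88 points/day


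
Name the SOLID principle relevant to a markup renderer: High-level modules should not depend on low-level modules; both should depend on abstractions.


This describes the Dependency Inversion Principle (DIP)

Dependency Inversion Principle (DIP)


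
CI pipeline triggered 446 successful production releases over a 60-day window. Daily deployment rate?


Formula: deployments per day = releases / days
= 446 / 60
= 7.433 deploys/day
(equivalently, 52.03 deploys/week)

7.433 deploys/day


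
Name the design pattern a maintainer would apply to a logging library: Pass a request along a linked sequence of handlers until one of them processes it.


This matches the Chain of Responsibility pattern

Chain of Responsibility


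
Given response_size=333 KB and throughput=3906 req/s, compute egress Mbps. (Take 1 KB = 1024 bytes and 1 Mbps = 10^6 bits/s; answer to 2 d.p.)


Formula: Mbps = payload_bytes * RPS * 8 / 1e6
Payload per request = 333 KB = 333 * 1024 = 340992 bytes
Total bytes/sec = 340992 * 3906 = 1331914752
Total bits/sec = 1331914752 * 8 = 10655318016
Mbps = 10655318016 / 1e6 = 10655.32

10655.32 Mbps


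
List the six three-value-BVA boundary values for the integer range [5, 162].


Range: [5, 162]
Boundaries: just below min, min, min+1, max-1, max, just above max
Values: [4, 5, 6, 161, 162, 163]

[4, 5, 6, 161, 162, 163]


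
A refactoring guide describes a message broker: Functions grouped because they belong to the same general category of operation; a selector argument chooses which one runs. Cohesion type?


Reasoning: Grouped by category of activity, not by data or sequence
Type: Logical cohesion

Logical cohesion


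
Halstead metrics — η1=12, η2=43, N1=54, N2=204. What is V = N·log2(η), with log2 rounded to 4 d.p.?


Formula: V = N * log2(η), where N = N1 + N2 and η = η1 + η2
η = 12 + 43 = 55
N = 54 + 204 = 258
log2(55) ≈ 5.7814
V = 258 * 5.7814 = 1491.60

1491.60


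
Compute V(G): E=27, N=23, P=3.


Formula: V(G) = E - N + 2P
V(G) = 27 - 23 + 2*3
V(G) = 4 + 6
V(G) = 10

10


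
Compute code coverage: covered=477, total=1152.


Coverage = covered / total * 100
Coverage = 477 / 1152 * 100
Coverage = 41.41%

41.41%


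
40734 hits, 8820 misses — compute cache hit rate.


Formula: hit rate = hits / (hits + misses) * 100
hit rate = 40734 / (40734 + 8820) * 100
hit rate = 40734 / 49554 * 100
hit rate = 82.2%

82.2%


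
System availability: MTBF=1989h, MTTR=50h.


Availability = MTBF / (MTBF + MTTR)
Availability = 1989 / (1989 + 50)
Availability = 1989 / 2039
Availability = 97.5478%

97.5478%


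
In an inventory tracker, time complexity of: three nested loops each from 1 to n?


Reasoning: three levels of nesting over n
Complexity: O(n^3)

O(n^3)


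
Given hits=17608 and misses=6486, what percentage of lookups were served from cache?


Formula: hit rate = hits / (hits + misses) * 100
hit rate = 17608 / (17608 + 6486) * 100
hit rate = 17608 / 24094 * 100
hit rate = 73.08%

73.08%


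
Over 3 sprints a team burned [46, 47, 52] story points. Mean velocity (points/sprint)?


Formula: Avg velocity = Total points / Number of sprints
Points: [46, 47, 52]
Sum = 46 + 47 + 52 = 145
Avg velocity = 145 / 3 = 48.33 points/sprint

48.33 points/sprint


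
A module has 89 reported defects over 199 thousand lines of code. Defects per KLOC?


Defect density = defects / KLOC
Defect density = 89 / 199
Defect density = 0.447 defects/KLOC

0.447 defects/KLOC


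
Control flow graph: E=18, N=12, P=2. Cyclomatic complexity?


Formula: V(G) = E - N + 2P
V(G) = 18 - 12 + 2*2
V(G) = 6 + 4
V(G) = 10

10


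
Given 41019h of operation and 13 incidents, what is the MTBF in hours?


Formula: MTBF = Total operating time / Number of failures
MTBF = 41019 / 13
MTBF = 3155.31 hours

3155.31 hours


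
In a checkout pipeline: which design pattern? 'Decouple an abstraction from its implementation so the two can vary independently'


This matches the Bridge pattern

Bridge


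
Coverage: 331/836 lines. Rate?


Coverage = covered / total * 100
Coverage = 331 / 836 * 100
Coverage = 39.59%

39.59%


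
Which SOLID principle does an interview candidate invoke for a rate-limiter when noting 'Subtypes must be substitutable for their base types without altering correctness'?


This describes the Liskov Substitution Principle (LSP)

Liskov Substitution Principle (LSP)


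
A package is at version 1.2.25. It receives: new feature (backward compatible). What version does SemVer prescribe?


Current: 1.2.25
Change category: 'new feature (backward compatible)' → minor bump
SemVer rule: minor bump → increment MINOR, reset PATCH to 0 (MAJOR unchanged)
New: 1.3.0

1.3.0


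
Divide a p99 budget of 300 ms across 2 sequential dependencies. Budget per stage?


Formula: per_stage = total_budget / stages
per_stage = 300 / 2
per_stage = 150.0 ms

150.0 ms


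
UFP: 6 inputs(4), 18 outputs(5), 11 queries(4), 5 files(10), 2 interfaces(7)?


UFP = EI*4 + EO*5 + EQ*4 + ILF*10 + EIF*7
UFP = 6*4 + 18*5 + 11*4 + 5*10 + 2*7
UFP = 24 + 90 + 44 + 50 + 14
UFP = 222

222


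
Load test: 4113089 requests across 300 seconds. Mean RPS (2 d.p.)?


Formula: throughput = requests / seconds
throughput = 4113089 / 300
throughput = 13710.3 requests/second

13710.3 requests/second


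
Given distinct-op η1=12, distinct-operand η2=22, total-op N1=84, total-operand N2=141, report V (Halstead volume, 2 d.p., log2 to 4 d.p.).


Formula: V = N * log2(η), where N = N1 + N2 and η = η1 + η2
η = 12 + 22 = 34
N = 84 + 141 = 225
log2(34) ≈ 5.0875
V = 225 * 5.0875 = 1144.69

1144.69


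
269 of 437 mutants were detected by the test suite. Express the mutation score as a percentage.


Mutation score = killed / total * 100
Mutation score = 269 / 437 * 100
Mutation score = 61.56%

61.56%


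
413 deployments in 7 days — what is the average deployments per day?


Formula: deployments per day = releases / days
= 413 / 7
= 59.0 deploys/day
(equivalently, 413.0 deploys/week)

59.0 deploys/day


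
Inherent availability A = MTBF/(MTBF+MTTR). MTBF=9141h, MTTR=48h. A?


Availability = MTBF / (MTBF + MTTR)
Availability = 9141 / (9141 + 48)
Availability = 9141 / 9189
Availability = 99.4776%

99.4776%


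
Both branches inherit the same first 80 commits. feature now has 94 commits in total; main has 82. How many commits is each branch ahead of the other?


Common ancestor: commit #80
feature commits after divergence: 94 - 80 = 14
main commits after divergence: 82 - 80 = 2
feature is 14 commits ahead of main
main is 2 commits ahead of feature

feature ahead: 14, main ahead: 2


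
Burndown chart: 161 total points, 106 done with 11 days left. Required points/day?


Formula: Required rate = Remaining points / Days left
Remaining = 161 - 106 = 55 points
Required rate = 55 / 11 = 5.0 points/day

5.0 points/day


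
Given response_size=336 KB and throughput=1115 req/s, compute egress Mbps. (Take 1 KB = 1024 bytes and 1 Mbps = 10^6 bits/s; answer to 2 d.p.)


Formula: Mbps = payload_bytes * RPS * 8 / 1e6
Payload per request = 336 KB = 336 * 1024 = 344064 bytes
Total bytes/sec = 344064 * 1115 = 383631360
Total bits/sec = 383631360 * 8 = 3069050880
Mbps = 3069050880 / 1e6 = 3069.05

3069.05 Mbps


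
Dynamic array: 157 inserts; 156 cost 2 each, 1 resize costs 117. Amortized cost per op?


Formula: Amortized cost = Total cost / Operations
Total cost = (156 * 2) + (1 * 117)
Total cost = 312 + 117 = 429
Amortized = 429 / 157 = 2.7325

2.7325


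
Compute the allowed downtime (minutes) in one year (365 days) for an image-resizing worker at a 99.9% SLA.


Formula: allowed downtime = period * (100 - SLA) / 100
Period (year (365 days)) = 525600 minutes
Unavailability fraction = (100 - 99.9) / 100
Allowed downtime = 525600 * (100 - 99.9) / 100
Allowed downtime = 525.6 minutes

525.6 minutes


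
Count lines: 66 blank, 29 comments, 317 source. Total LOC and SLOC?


Total LOC = blank + comment + code
Total LOC = 66 + 29 + 317 = 412
SLOC (source only) = code = 317

Total LOC: 412, SLOC: 317


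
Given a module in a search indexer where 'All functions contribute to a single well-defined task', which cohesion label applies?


Reasoning: Best: single purpose
Type: Functional cohesion

Functional cohesion


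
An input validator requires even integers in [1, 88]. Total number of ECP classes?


Constraint: even integers in [1, 88]
Class 1: x < 1 — out-of-range invalid
Class 2: x in [1,88] but odd — wrong type invalid
Class 3: x in [1,88] and even — valid
Class 4: x > 88 — out-of-range invalid
Total equivalence classes: 4

4 equivalence classes


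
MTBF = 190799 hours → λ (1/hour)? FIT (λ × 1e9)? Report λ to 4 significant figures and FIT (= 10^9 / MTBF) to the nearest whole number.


Formula: λ = 1 / MTBF; FIT = λ × 1e9 = 1e9 / MTBF
λ = 1 / 190799 ≈ 5.241e-06 failures/hour
FIT = 1e9 / 190799 ≈ 5241 failures per 1e9 hours (nearest whole number)

λ = 5.241e-06 /h, FIT = 5241


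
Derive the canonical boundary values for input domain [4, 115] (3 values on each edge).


Range: [4, 115]
Boundaries: just below min, min, min+1, max-1, max, just above max
Values: [3, 4, 5, 114, 115, 116]

[3, 4, 5, 114, 115, 116]


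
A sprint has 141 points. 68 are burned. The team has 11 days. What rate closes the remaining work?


Formula: Required rate = Remaining points / Days left
Remaining = 141 - 68 = 73 points
Required rate = 73 / 11 = 6.64 points/day

6.64 points/day


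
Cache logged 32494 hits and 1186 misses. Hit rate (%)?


Formula: hit rate = hits / (hits + misses) * 100
hit rate = 32494 / (32494 + 1186) * 100
hit rate = 32494 / 33680 * 100
hit rate = 96.48%

96.48%


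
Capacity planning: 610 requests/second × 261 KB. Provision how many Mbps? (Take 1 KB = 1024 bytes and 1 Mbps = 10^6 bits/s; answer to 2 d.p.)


Formula: Mbps = payload_bytes * RPS * 8 / 1e6
Payload per request = 261 KB = 261 * 1024 = 267264 bytes
Total bytes/sec = 267264 * 610 = 163031040
Total bits/sec = 163031040 * 8 = 1304248320
Mbps = 1304248320 / 1e6 = 1304.25

1304.25 Mbps


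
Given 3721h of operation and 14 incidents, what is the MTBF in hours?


Formula: MTBF = Total operating time / Number of failures
MTBF = 3721 / 14
MTBF = 265.79 hours

265.79 hours


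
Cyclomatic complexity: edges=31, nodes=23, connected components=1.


Formula: V(G) = E - N + 2P
V(G) = 31 - 23 + 2*1
V(G) = 8 + 2
V(G) = 10

10


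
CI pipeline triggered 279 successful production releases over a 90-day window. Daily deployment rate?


Formula: deployments per day = releases / days
= 279 / 90
= 3.1 deploys/day
(equivalently, 21.7 deploys/week)

3.1 deploys/day


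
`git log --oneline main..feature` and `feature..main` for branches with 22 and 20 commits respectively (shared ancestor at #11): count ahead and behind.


Common ancestor: commit #11
feature commits after divergence: 22 - 11 = 11
main commits after divergence: 20 - 11 = 9
feature is 11 commits ahead of main
main is 9 commits ahead of feature

feature ahead: 11, main ahead: 9


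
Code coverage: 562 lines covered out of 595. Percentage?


Coverage = covered / total * 100
Coverage = 562 / 595 * 100
Coverage = 94.45%

94.45%


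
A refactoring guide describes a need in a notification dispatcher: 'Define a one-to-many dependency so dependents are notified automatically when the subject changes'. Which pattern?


This matches the Observer pattern

Observer


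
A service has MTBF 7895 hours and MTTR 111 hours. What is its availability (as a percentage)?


Availability = MTBF / (MTBF + MTTR)
Availability = 7895 / (7895 + 111)
Availability = 7895 / 8006
Availability = 98.6135%

98.6135%


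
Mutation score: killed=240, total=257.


Mutation score = killed / total * 100
Mutation score = 240 / 257 * 100
Mutation score = 93.39%

93.39%


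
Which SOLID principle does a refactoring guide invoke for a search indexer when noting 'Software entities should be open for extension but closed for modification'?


This describes the Open/Closed Principle (OCP)

Open/Closed Principle (OCP)


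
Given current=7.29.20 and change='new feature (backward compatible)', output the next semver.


Current: 7.29.20
Change category: 'new feature (backward compatible)' → minor bump
SemVer rule: minor bump → increment MINOR, reset PATCH to 0 (MAJOR unchanged)
New: 7.30.0

7.30.0


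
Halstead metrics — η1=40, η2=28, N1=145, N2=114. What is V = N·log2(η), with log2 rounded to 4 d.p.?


Formula: V = N * log2(η), where N = N1 + N2 and η = η1 + η2
η = 40 + 28 = 68
N = 145 + 114 = 259
log2(68) ≈ 6.0875
V = 259 * 6.0875 = 1576.66

1576.66
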